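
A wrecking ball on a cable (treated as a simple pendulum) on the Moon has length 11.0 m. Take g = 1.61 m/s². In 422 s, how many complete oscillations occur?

25

T = 2π√(L/g) = 2π√(11.0/1.61) = 16.42 s.
Number of complete oscillations = ⌊422/16.42⌋ = ⌊25.70⌋ = 25.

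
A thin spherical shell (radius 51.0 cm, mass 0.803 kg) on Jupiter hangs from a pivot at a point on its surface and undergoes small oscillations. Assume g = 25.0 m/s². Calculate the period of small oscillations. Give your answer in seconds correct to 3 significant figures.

I_cm = (2/3)mr² = 0.1392 kg·m². The pivot is at distance d = 0.510 m from the centre of mass.
By the parallel-axis theorem, I = I_cm + md² = 0.1392 + 0.2089 = 0.3481 kg·m².
T = 2π√(I/(mgd)) = 2π√(0.3481/(0.803 × 25.0 × 0.510)) = 1.16 s.

1.16 s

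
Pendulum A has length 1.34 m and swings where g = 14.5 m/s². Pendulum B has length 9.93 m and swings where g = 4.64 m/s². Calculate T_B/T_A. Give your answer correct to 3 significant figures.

T = 2π√(L/g), so T_B/T_A = √((L_B/g_B)/(L_A/g_A)) = √((9.93/4.64)/(1.34/14.5)) = 4.81.

4.81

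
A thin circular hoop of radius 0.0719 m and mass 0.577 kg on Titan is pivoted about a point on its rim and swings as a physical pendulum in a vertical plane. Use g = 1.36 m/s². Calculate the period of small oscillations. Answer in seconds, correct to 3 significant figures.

I_cm = mr² = 0.002983 kg·m². The pivot is at distance d = 0.0719 m from the centre of mass.
By the parallel-axis theorem, I = I_cm + md² = 0.002983 + 0.002983 = 0.005966 kg·m².
T = 2π√(I/(mgd)) = 2π√(0.005966/(0.577 × 1.36 × 0.0719)) = 2.04 s.

2.04 s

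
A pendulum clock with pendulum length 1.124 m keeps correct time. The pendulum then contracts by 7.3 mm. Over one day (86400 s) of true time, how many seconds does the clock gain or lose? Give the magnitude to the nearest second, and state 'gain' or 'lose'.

T ∝ √L, so T'/T = √(1.11670/1.124) = 0.996747.
In 86400 s of true time the clock registers 86400/0.996747 = 86681.9 s, so it gains 282 s.

gain 282 s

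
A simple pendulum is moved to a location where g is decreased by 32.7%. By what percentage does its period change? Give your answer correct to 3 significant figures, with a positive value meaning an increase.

21.9%

T ∝ 1/√g, so T'/T = 1/√(0.6730) = 1.219.
Percentage change in T = (1.219 − 1) × 100% = 21.9%.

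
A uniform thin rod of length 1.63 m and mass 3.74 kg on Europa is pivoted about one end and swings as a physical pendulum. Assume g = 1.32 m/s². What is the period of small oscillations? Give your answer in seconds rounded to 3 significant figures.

For a physical pendulum T = 2π√(I/(mgd)), with d = 0.8150 m from pivot to centre of mass.
I_cm = mL²/12 = 3.74 × 1.63²/12 = 0.8281 kg·m²; I = I_cm + md² = 0.8281 + 3.74 × 0.8150² = 3.312 kg·m².
T = 2π√(3.312/(3.74 × 1.32 × 0.8150)) = 5.70 s.

5.70 s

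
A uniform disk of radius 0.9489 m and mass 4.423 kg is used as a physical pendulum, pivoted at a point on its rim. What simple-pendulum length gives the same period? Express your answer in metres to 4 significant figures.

1.423 m

The equivalent simple-pendulum length is L_eq = I/(md), where I is about the pivot and d = 0.94890 m.
I_cm = ½mR² = 1.9913 kg·m², so I = I_cm + md² = 1.9913 + 3.9825 = 5.9738 kg·m².
L_eq = 5.9738/(4.423 × 0.94890) = 1.423 m.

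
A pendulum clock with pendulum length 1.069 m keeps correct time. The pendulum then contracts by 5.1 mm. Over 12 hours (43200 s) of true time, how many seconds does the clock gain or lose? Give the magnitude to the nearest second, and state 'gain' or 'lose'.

T ∝ √L, so T'/T = √(1.06390/1.069) = 0.997612.
In 43200 s of true time the clock registers 43200/0.997612 = 43303.4 s, so it gains 103 s.

gain 103 s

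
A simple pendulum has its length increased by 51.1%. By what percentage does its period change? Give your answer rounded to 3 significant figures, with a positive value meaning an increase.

T ∝ √L, so T'/T = √(1.511) = 1.229.
Percentage change in T = (1.229 − 1) × 100% = 22.9%.

22.9%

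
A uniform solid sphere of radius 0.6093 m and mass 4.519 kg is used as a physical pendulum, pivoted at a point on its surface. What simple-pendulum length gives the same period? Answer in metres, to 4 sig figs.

0.8530 m

The equivalent simple-pendulum length is L_eq = I/(md), where I is about the pivot and d = 0.60930 m.
I_cm = (2/5)mR² = 0.67107 kg·m², so I = I_cm + md² = 0.67107 + 1.6777 = 2.3487 kg·m².
L_eq = 2.3487/(4.519 × 0.60930) = 0.8530 m.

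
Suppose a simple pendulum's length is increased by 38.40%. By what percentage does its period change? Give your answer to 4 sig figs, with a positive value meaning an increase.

T ∝ √L, so T'/T = √(1.3840) = 1.1764.
Percentage change in T = (1.1764 − 1) × 100% = 17.64%.

17.64%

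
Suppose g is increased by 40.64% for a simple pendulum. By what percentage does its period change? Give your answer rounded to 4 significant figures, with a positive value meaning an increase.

T ∝ 1/√g, so T'/T = 1/√(1.4064) = 0.84323.
Percentage change in T = (0.84323 − 1) × 100% = -15.68%.

-15.68%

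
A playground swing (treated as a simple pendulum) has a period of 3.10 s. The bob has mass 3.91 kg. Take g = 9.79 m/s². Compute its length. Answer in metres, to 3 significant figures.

2.38 m

From T = 2π√(L/g), L = gT²/(4π²) = 9.79 × 3.100²/(4π²) = 2.38 m.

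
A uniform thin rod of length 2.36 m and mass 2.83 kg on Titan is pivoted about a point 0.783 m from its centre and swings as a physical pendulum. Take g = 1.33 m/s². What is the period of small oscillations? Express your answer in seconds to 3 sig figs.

For a physical pendulum T = 2π√(I/(mgd)), with d = 0.7830 m from pivot to centre of mass.
I_cm = mL²/12 = 2.83 × 2.36²/12 = 1.313 kg·m²; I = I_cm + md² = 1.313 + 2.83 × 0.7830² = 3.049 kg·m².
T = 2π√(3.049/(2.83 × 1.33 × 0.7830)) = 6.39 s.

6.39 s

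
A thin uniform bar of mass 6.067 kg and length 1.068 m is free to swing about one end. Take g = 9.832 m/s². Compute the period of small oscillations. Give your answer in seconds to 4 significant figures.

For a physical pendulum T = 2π√(I/(mgd)), with d = 0.53400 m from pivot to centre of mass.
I_cm = mL²/12 = 6.067 × 1.068²/12 = 0.57668 kg·m²; I = I_cm + md² = 0.57668 + 6.067 × 0.53400² = 2.3067 kg·m².
T = 2π√(2.3067/(6.067 × 9.832 × 0.53400)) = 1.691 s.

1.691 s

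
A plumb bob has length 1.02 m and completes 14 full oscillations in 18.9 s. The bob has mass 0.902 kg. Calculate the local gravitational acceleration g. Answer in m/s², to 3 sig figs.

T = 18.9/14 = 1.350 s.
From T = 2π√(L/g), g = 4π²L/T² = 4π² × 1.02/1.350² = 22.1 m/s².

22.1 m/s²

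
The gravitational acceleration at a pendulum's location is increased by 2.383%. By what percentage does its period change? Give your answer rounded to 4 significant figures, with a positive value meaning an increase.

-1.171%

T ∝ 1/√g, so T'/T = 1/√(1.0238) = 0.98829.
Percentage change in T = (0.98829 − 1) × 100% = -1.171%.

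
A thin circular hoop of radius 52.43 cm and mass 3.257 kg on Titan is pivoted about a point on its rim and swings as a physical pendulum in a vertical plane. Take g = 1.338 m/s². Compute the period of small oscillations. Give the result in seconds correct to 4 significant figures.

I_cm = mr² = 0.89532 kg·m². The pivot is at distance d = 0.5243 m from the centre of mass.
By the parallel-axis theorem, I = I_cm + md² = 0.89532 + 0.89532 = 1.7906 kg·m².
T = 2π√(I/(mgd)) = 2π√(1.7906/(3.257 × 1.338 × 0.5243)) = 5.562 s.

5.562 s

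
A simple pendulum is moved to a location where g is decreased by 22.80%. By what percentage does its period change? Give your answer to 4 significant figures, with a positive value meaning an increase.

T ∝ 1/√g, so T'/T = 1/√(0.77200) = 1.1381.
Percentage change in T = (1.1381 − 1) × 100% = 13.81%.

13.81%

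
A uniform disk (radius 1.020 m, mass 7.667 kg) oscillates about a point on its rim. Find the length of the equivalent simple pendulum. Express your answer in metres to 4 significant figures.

The equivalent simple-pendulum length is L_eq = I/(md), where I is about the pivot and d = 1.0200 m.
I_cm = ½mR² = 3.9884 kg·m², so I = I_cm + md² = 3.9884 + 7.9767 = 11.965 kg·m².
L_eq = 11.965/(7.667 × 1.0200) = 1.530 m.

1.530 m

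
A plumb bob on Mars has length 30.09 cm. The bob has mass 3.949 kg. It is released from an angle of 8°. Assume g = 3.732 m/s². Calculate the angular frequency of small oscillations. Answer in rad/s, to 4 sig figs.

ω = √(g/L) = √(3.732/0.3009) = 3.522 rad/s.

3.522 rad/s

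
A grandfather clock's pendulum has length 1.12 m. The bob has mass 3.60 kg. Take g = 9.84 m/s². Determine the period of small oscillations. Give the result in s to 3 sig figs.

T = 2π√(L/g) = 2π√(1.12/9.84) = 2π × 0.3374 = 2.12 s.

2.12 s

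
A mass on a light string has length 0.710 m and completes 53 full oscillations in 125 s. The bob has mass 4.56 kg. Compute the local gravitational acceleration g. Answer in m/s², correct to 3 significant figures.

T = 125/53 = 2.358 s.
From T = 2π√(L/g), g = 4π²L/T² = 4π² × 0.710/2.358² = 5.04 m/s².

5.04 m/s²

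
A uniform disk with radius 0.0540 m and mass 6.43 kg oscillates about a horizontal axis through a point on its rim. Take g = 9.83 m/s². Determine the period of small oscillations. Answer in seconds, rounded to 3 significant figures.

I_cm = ½mr² = 0.009375 kg·m². The pivot is at distance d = 0.0540 m from the centre of mass.
By the parallel-axis theorem, I = I_cm + md² = 0.009375 + 0.01875 = 0.02812 kg·m².
T = 2π√(I/(mgd)) = 2π√(0.02812/(6.43 × 9.83 × 0.0540)) = 0.570 s.

0.570 s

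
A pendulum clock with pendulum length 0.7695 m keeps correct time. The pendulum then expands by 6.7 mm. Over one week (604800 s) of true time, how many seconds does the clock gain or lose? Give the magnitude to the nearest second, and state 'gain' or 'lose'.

T ∝ √L, so T'/T = √(0.77620/0.7695) = 1.00434.
In 604800 s of true time the clock registers 604800/1.00434 = 602184.1 s, so it loses 2616 s.

lose 2616 s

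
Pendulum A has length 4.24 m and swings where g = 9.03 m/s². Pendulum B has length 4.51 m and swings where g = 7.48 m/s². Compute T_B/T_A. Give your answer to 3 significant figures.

T = 2π√(L/g), so T_B/T_A = √((L_B/g_B)/(L_A/g_A)) = √((4.51/7.48)/(4.24/9.03)) = 1.13.

1.13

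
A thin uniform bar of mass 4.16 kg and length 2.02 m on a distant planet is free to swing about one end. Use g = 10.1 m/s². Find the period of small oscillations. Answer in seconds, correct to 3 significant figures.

For a physical pendulum T = 2π√(I/(mgd)), with d = 1.010 m from pivot to centre of mass.
I_cm = mL²/12 = 4.16 × 2.02²/12 = 1.415 kg·m²; I = I_cm + md² = 1.415 + 4.16 × 1.010² = 5.658 kg·m².
T = 2π√(5.658/(4.16 × 10.1 × 1.010)) = 2.29 s.

2.29 s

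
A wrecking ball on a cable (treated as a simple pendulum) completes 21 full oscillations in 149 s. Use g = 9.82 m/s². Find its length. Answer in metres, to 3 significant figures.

T = 149/21 = 7.095 s.
From T = 2π√(L/g), L = gT²/(4π²) = 9.82 × 7.095²/(4π²) = 12.5 m.

12.5 m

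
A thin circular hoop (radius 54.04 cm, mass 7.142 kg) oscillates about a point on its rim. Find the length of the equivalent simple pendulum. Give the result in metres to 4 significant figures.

1.081 m

The equivalent simple-pendulum length is L_eq = I/(md), where I is about the pivot and d = 0.54040 m.
I_cm = mR² = 2.0857 kg·m², so I = I_cm + md² = 2.0857 + 2.0857 = 4.1714 kg·m².
L_eq = 4.1714/(7.142 × 0.54040) = 1.081 m.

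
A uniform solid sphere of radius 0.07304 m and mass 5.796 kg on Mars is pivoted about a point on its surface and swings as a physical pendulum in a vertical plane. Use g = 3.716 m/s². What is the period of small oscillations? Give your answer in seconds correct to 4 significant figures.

1.042 s

I_cm = (2/5)mr² = 0.012368 kg·m². The pivot is at distance d = 0.07304 m from the centre of mass.
By the parallel-axis theorem, I = I_cm + md² = 0.012368 + 0.030921 = 0.043289 kg·m².
T = 2π√(I/(mgd)) = 2π√(0.043289/(5.796 × 3.716 × 0.07304)) = 1.042 s.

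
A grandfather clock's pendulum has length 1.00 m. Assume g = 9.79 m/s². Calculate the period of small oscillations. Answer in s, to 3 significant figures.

T = 2π√(L/g) = 2π√(1.00/9.79) = 2π × 0.3196 = 2.01 s.

2.01 s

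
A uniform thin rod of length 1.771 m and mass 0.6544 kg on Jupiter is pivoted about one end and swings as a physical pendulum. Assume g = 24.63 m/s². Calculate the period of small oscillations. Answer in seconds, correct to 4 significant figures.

1.376 s

For a physical pendulum T = 2π√(I/(mgd)), with d = 0.88550 m from pivot to centre of mass.
I_cm = mL²/12 = 0.6544 × 1.771²/12 = 0.17104 kg·m²; I = I_cm + md² = 0.17104 + 0.6544 × 0.88550² = 0.68416 kg·m².
T = 2π√(0.68416/(0.6544 × 24.63 × 0.88550)) = 1.376 s.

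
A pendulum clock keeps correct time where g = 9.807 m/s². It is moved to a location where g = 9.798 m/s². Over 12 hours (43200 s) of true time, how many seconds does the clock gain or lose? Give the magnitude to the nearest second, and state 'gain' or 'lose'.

The clock's period scales as T ∝ 1/√g, so T'/T = √(9.807/9.798) = 1.00046.
In 43200 s of true time the clock registers 43200/1.00046 = 43180.2 s, so it loses 20 s.

lose 20 s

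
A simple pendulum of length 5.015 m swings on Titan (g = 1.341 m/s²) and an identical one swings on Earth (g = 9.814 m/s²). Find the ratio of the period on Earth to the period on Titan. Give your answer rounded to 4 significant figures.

T ∝ 1/√g, so T₂/T₁ = √(g₁/g₂) = √(1.341/9.814) = 0.3697.

0.3697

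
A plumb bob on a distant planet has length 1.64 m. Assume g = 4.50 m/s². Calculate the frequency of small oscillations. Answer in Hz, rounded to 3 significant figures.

0.264 Hz

T = 2π√(L/g) = 2π√(1.64/4.50) = 3.793 s, so f = 1/T = 0.264 Hz.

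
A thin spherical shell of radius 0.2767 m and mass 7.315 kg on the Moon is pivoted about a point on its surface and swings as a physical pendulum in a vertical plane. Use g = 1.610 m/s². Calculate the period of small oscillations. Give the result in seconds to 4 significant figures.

3.363 s

I_cm = (2/3)mr² = 0.37337 kg·m². The pivot is at distance d = 0.2767 m from the centre of mass.
By the parallel-axis theorem, I = I_cm + md² = 0.37337 + 0.56006 = 0.93343 kg·m².
T = 2π√(I/(mgd)) = 2π√(0.93343/(7.315 × 1.610 × 0.2767)) = 3.363 s.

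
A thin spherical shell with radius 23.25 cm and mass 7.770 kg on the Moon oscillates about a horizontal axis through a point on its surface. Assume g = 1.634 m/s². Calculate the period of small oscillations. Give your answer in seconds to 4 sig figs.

I_cm = (2/3)mr² = 0.28001 kg·m². The pivot is at distance d = 0.2325 m from the centre of mass.
By the parallel-axis theorem, I = I_cm + md² = 0.28001 + 0.42002 = 0.70003 kg·m².
T = 2π√(I/(mgd)) = 2π√(0.70003/(7.770 × 1.634 × 0.2325)) = 3.060 s.

3.060 s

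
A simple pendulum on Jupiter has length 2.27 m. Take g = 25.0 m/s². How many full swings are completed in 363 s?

T = 2π√(L/g) = 2π√(2.27/25.0) = 1.893 s.
Number of complete oscillations = ⌊363/1.893⌋ = ⌊191.7⌋ = 191.

191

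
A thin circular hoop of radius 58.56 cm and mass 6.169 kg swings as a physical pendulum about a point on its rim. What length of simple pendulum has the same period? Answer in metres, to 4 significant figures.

The equivalent simple-pendulum length is L_eq = I/(md), where I is about the pivot and d = 0.58560 m.
I_cm = mR² = 2.1155 kg·m², so I = I_cm + md² = 2.1155 + 2.1155 = 4.2310 kg·m².
L_eq = 4.2310/(6.169 × 0.58560) = 1.171 m.

1.171 m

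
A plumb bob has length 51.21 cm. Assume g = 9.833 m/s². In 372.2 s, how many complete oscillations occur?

259

T = 2π√(L/g) = 2π√(0.5121/9.833) = 1.4339 s.
Number of complete oscillations = ⌊372.2/1.4339⌋ = ⌊259.57⌋ = 259.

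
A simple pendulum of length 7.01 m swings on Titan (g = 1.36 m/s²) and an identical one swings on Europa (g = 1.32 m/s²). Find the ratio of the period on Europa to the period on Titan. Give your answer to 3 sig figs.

T ∝ 1/√g, so T₂/T₁ = √(g₁/g₂) = √(1.36/1.32) = 1.02.

1.02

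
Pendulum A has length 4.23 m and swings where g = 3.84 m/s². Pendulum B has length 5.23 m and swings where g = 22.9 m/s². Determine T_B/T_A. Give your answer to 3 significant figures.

0.455

T = 2π√(L/g), so T_B/T_A = √((L_B/g_B)/(L_A/g_A)) = √((5.23/22.9)/(4.23/3.84)) = 0.455.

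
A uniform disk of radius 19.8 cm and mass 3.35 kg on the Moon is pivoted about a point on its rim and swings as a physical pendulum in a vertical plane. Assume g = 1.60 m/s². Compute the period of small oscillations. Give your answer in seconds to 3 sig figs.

I_cm = ½mr² = 0.06567 kg·m². The pivot is at distance d = 0.198 m from the centre of mass.
By the parallel-axis theorem, I = I_cm + md² = 0.06567 + 0.1313 = 0.1970 kg·m².
T = 2π√(I/(mgd)) = 2π√(0.1970/(3.35 × 1.60 × 0.198)) = 2.71 s.

2.71 s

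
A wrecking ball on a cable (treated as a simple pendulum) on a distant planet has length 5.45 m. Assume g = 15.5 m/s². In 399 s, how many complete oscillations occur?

T = 2π√(L/g) = 2π√(5.45/15.5) = 3.726 s.
Number of complete oscillations = ⌊399/3.726⌋ = ⌊107.1⌋ = 107.

107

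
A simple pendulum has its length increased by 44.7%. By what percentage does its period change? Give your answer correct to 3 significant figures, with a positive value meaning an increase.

20.3%

T ∝ √L, so T'/T = √(1.447) = 1.203.
Percentage change in T = (1.203 − 1) × 100% = 20.3%.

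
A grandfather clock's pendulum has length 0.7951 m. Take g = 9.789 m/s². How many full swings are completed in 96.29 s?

T = 2π√(L/g) = 2π√(0.7951/9.789) = 1.7907 s.
Number of complete oscillations = ⌊96.29/1.7907⌋ = ⌊53.772⌋ = 53.

53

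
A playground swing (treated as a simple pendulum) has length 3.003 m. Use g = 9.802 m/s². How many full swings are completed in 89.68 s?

25

T = 2π√(L/g) = 2π√(3.003/9.802) = 3.4778 s.
Number of complete oscillations = ⌊89.68/3.4778⌋ = ⌊25.787⌋ = 25.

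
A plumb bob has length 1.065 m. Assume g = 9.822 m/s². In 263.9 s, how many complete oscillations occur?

T = 2π√(L/g) = 2π√(1.065/9.822) = 2.0690 s.
Number of complete oscillations = ⌊263.9/2.0690⌋ = ⌊127.55⌋ = 127.

127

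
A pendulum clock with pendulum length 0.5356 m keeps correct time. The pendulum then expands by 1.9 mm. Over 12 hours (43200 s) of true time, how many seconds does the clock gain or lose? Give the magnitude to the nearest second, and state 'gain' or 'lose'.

T ∝ √L, so T'/T = √(0.53750/0.5356) = 1.00177.
In 43200 s of true time the clock registers 43200/1.00177 = 43123.6 s, so it loses 76 s.

lose 76 s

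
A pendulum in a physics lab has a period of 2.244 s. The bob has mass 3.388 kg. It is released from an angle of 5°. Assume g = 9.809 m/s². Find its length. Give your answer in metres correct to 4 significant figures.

1.251 m

From T = 2π√(L/g), L = gT²/(4π²) = 9.809 × 2.2440²/(4π²) = 1.251 m.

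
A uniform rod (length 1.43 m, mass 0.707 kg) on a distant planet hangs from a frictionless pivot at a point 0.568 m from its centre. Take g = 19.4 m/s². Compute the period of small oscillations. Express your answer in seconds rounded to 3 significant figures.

1.33 s

For a physical pendulum T = 2π√(I/(mgd)), with d = 0.5680 m from pivot to centre of mass.
I_cm = mL²/12 = 0.707 × 1.43²/12 = 0.1205 kg·m²; I = I_cm + md² = 0.1205 + 0.707 × 0.5680² = 0.3486 kg·m².
T = 2π√(0.3486/(0.707 × 19.4 × 0.5680)) = 1.33 s.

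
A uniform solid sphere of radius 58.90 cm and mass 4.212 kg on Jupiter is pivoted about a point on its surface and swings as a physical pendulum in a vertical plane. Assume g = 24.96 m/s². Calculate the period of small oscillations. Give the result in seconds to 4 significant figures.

I_cm = (2/5)mr² = 0.58449 kg·m². The pivot is at distance d = 0.5890 m from the centre of mass.
By the parallel-axis theorem, I = I_cm + md² = 0.58449 + 1.4612 = 2.0457 kg·m².
T = 2π√(I/(mgd)) = 2π√(2.0457/(4.212 × 24.96 × 0.5890)) = 1.142 s.

1.142 s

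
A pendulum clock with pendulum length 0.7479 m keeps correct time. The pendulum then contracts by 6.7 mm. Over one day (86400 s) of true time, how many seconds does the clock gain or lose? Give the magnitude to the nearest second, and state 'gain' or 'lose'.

gain 390 s

T ∝ √L, so T'/T = √(0.74120/0.7479) = 0.995511.
In 86400 s of true time the clock registers 86400/0.995511 = 86789.6 s, so it gains 390 s.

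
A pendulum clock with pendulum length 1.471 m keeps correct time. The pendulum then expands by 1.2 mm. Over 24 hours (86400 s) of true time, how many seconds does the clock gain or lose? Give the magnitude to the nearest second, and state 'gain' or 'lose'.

T ∝ √L, so T'/T = √(1.47220/1.471) = 1.00041.
In 86400 s of true time the clock registers 86400/1.00041 = 86364.8 s, so it loses 35 s.

lose 35 s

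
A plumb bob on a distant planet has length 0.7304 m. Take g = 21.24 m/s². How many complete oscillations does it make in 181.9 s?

156

T = 2π√(L/g) = 2π√(0.7304/21.24) = 1.1652 s.
Number of complete oscillations = ⌊181.9/1.1652⌋ = ⌊156.12⌋ = 156.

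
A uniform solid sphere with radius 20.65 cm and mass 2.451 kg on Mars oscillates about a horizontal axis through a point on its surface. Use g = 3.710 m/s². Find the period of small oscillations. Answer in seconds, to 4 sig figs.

1.754 s

I_cm = (2/5)mr² = 0.041806 kg·m². The pivot is at distance d = 0.2065 m from the centre of mass.
By the parallel-axis theorem, I = I_cm + md² = 0.041806 + 0.10452 = 0.14632 kg·m².
T = 2π√(I/(mgd)) = 2π√(0.14632/(2.451 × 3.710 × 0.2065)) = 1.754 s.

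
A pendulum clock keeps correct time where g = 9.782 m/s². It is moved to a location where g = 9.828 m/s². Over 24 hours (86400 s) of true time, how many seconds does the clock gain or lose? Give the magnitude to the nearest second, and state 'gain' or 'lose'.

The clock's period scales as T ∝ 1/√g, so T'/T = √(9.782/9.828) = 0.997657.
In 86400 s of true time the clock registers 86400/0.997657 = 86602.9 s, so it gains 203 s.

gain 203 s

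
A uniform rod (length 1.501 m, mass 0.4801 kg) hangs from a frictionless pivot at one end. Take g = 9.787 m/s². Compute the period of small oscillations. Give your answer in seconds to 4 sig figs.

2.009 s

For a physical pendulum T = 2π√(I/(mgd)), with d = 0.75050 m from pivot to centre of mass.
I_cm = mL²/12 = 0.4801 × 1.501²/12 = 0.090139 kg·m²; I = I_cm + md² = 0.090139 + 0.4801 × 0.75050² = 0.36056 kg·m².
T = 2π√(0.36056/(0.4801 × 9.787 × 0.75050)) = 2.009 s.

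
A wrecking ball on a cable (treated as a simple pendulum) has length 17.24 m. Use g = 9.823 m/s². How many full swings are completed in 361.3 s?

43

T = 2π√(L/g) = 2π√(17.24/9.823) = 8.3239 s.
Number of complete oscillations = ⌊361.3/8.3239⌋ = ⌊43.405⌋ = 43.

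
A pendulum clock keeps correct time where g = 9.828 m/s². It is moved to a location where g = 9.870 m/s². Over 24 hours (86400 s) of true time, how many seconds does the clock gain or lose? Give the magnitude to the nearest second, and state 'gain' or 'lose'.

gain 184 s

The clock's period scales as T ∝ 1/√g, so T'/T = √(9.828/9.870) = 0.997870.
In 86400 s of true time the clock registers 86400/0.997870 = 86584.4 s, so it gains 184 s.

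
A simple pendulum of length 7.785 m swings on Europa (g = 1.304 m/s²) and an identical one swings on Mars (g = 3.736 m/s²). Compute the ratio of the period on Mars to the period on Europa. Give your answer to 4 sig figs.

0.5908

T ∝ 1/√g, so T₂/T₁ = √(g₁/g₂) = √(1.304/3.736) = 0.5908.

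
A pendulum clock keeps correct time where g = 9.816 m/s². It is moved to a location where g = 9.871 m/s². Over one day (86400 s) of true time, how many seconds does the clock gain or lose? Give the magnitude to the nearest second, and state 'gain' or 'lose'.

The clock's period scales as T ∝ 1/√g, so T'/T = √(9.816/9.871) = 0.997210.
In 86400 s of true time the clock registers 86400/0.997210 = 86641.7 s, so it gains 242 s.

gain 242 s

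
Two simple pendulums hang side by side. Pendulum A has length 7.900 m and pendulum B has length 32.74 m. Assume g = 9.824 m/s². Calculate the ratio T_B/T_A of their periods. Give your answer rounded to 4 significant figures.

2.036

T ∝ √L, so T_B/T_A = √(L_B/L_A) = √(32.74/7.900) = 2.036.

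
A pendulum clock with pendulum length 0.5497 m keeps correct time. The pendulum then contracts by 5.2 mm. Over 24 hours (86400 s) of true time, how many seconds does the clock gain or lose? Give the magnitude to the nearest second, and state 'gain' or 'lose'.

T ∝ √L, so T'/T = √(0.54450/0.5497) = 0.995259.
In 86400 s of true time the clock registers 86400/0.995259 = 86811.6 s, so it gains 412 s.

gain 412 s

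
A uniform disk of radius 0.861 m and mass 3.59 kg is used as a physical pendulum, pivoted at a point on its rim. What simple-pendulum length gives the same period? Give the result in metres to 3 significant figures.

1.29 m

The equivalent simple-pendulum length is L_eq = I/(md), where I is about the pivot and d = 0.8610 m.
I_cm = ½mR² = 1.331 kg·m², so I = I_cm + md² = 1.331 + 2.661 = 3.992 kg·m².
L_eq = 3.992/(3.59 × 0.8610) = 1.29 m.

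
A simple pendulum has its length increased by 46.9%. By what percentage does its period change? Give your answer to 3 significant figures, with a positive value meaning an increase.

T ∝ √L, so T'/T = √(1.469) = 1.212.
Percentage change in T = (1.212 − 1) × 100% = 21.2%.

21.2%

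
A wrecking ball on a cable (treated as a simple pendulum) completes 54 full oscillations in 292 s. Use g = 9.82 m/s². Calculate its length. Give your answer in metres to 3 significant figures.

T = 292/54 = 5.407 s.
From T = 2π√(L/g), L = gT²/(4π²) = 9.82 × 5.407²/(4π²) = 7.27 m.

7.27 m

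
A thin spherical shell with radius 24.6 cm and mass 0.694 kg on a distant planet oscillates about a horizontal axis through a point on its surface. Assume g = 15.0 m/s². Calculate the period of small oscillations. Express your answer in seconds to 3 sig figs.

1.04 s

I_cm = (2/3)mr² = 0.02800 kg·m². The pivot is at distance d = 0.246 m from the centre of mass.
By the parallel-axis theorem, I = I_cm + md² = 0.02800 + 0.04200 = 0.07000 kg·m².
T = 2π√(I/(mgd)) = 2π√(0.07000/(0.694 × 15.0 × 0.246)) = 1.04 s.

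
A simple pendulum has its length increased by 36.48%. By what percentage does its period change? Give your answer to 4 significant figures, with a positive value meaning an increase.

16.82%

T ∝ √L, so T'/T = √(1.3648) = 1.1682.
Percentage change in T = (1.1682 − 1) × 100% = 16.82%.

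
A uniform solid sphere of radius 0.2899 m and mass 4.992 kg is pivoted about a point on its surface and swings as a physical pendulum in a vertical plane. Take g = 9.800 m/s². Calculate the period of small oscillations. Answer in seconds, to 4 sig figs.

1.279 s

I_cm = (2/5)mr² = 0.16782 kg·m². The pivot is at distance d = 0.2899 m from the centre of mass.
By the parallel-axis theorem, I = I_cm + md² = 0.16782 + 0.41954 = 0.58735 kg·m².
T = 2π√(I/(mgd)) = 2π√(0.58735/(4.992 × 9.800 × 0.2899)) = 1.279 s.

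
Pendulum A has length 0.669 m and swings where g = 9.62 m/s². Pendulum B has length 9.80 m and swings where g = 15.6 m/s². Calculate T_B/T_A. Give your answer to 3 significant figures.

3.01

T = 2π√(L/g), so T_B/T_A = √((L_B/g_B)/(L_A/g_A)) = √((9.80/15.6)/(0.669/9.62)) = 3.01.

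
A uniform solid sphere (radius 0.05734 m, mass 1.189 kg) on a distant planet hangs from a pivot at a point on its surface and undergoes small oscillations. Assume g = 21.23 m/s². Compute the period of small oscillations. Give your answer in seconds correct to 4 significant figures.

0.3864 s

I_cm = (2/5)mr² = 0.0015637 kg·m². The pivot is at distance d = 0.05734 m from the centre of mass.
By the parallel-axis theorem, I = I_cm + md² = 0.0015637 + 0.0039093 = 0.0054730 kg·m².
T = 2π√(I/(mgd)) = 2π√(0.0054730/(1.189 × 21.23 × 0.05734)) = 0.3864 s.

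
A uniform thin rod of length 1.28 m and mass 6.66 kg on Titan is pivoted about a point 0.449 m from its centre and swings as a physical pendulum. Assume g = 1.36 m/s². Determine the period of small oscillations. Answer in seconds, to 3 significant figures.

4.68 s

For a physical pendulum T = 2π√(I/(mgd)), with d = 0.4490 m from pivot to centre of mass.
I_cm = mL²/12 = 6.66 × 1.28²/12 = 0.9093 kg·m²; I = I_cm + md² = 0.9093 + 6.66 × 0.4490² = 2.252 kg·m².
T = 2π√(2.252/(6.66 × 1.36 × 0.4490)) = 4.68 s.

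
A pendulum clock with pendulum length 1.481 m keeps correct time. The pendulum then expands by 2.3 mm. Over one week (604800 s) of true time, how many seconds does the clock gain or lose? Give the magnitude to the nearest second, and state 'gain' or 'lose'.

lose 469 s

T ∝ √L, so T'/T = √(1.48330/1.481) = 1.00078.
In 604800 s of true time the clock registers 604800/1.00078 = 604330.9 s, so it loses 469 s.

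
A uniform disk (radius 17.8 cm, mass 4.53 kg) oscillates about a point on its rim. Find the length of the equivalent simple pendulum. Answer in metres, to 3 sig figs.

0.267 m

The equivalent simple-pendulum length is L_eq = I/(md), where I is about the pivot and d = 0.1780 m.
I_cm = ½mR² = 0.07176 kg·m², so I = I_cm + md² = 0.07176 + 0.1435 = 0.2153 kg·m².
L_eq = 0.2153/(4.53 × 0.1780) = 0.267 m.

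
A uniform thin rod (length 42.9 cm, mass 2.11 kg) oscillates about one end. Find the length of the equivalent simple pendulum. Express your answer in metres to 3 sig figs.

The equivalent simple-pendulum length is L_eq = I/(md), where I is about the pivot and d = 0.2145 m.
I_cm = (1/12)mL² = 0.03236 kg·m², so I = I_cm + md² = 0.03236 + 0.09708 = 0.1294 kg·m².
L_eq = 0.1294/(2.11 × 0.2145) = 0.286 m.

0.286 m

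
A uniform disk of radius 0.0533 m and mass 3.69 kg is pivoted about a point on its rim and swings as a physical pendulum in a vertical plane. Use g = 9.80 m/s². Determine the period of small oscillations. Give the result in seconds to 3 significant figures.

0.568 s

I_cm = ½mr² = 0.005241 kg·m². The pivot is at distance d = 0.0533 m from the centre of mass.
By the parallel-axis theorem, I = I_cm + md² = 0.005241 + 0.01048 = 0.01572 kg·m².
T = 2π√(I/(mgd)) = 2π√(0.01572/(3.69 × 9.80 × 0.0533)) = 0.568 s.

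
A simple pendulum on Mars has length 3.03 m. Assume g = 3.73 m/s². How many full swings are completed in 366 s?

T = 2π√(L/g) = 2π√(3.03/3.73) = 5.663 s.
Number of complete oscillations = ⌊366/5.663⌋ = ⌊64.63⌋ = 64.

64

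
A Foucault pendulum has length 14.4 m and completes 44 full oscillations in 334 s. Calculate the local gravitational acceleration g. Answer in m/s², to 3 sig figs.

9.87 m/s²

T = 334/44 = 7.591 s.
From T = 2π√(L/g), g = 4π²L/T² = 4π² × 14.4/7.591² = 9.87 m/s².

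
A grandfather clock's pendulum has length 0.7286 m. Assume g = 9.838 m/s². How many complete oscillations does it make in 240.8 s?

140

T = 2π√(L/g) = 2π√(0.7286/9.838) = 1.7099 s.
Number of complete oscillations = ⌊240.8/1.7099⌋ = ⌊140.83⌋ = 140.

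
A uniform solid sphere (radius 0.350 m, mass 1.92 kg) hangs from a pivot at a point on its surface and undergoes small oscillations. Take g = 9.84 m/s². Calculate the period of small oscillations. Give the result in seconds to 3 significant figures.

I_cm = (2/5)mr² = 0.09408 kg·m². The pivot is at distance d = 0.350 m from the centre of mass.
By the parallel-axis theorem, I = I_cm + md² = 0.09408 + 0.2352 = 0.3293 kg·m².
T = 2π√(I/(mgd)) = 2π√(0.3293/(1.92 × 9.84 × 0.350)) = 1.40 s.

1.40 s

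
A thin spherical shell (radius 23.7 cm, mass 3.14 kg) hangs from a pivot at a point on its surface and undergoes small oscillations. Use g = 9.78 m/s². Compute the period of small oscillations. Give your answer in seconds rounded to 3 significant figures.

1.26 s

I_cm = (2/3)mr² = 0.1176 kg·m². The pivot is at distance d = 0.237 m from the centre of mass.
By the parallel-axis theorem, I = I_cm + md² = 0.1176 + 0.1764 = 0.2940 kg·m².
T = 2π√(I/(mgd)) = 2π√(0.2940/(3.14 × 9.78 × 0.237)) = 1.26 s.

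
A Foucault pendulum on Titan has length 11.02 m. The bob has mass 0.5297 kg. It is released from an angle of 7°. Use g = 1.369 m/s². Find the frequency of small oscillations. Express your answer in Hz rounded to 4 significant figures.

0.05610 Hz

T = 2π√(L/g) = 2π√(11.02/1.369) = 17.827 s, so f = 1/T = 0.05610 Hz.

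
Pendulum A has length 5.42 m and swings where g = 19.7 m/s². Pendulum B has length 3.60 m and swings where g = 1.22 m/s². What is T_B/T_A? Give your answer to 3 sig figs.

T = 2π√(L/g), so T_B/T_A = √((L_B/g_B)/(L_A/g_A)) = √((3.60/1.22)/(5.42/19.7)) = 3.27.

3.27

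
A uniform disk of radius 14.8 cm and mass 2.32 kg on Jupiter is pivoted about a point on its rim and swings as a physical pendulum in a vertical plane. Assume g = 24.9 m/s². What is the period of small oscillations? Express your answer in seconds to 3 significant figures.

I_cm = ½mr² = 0.02541 kg·m². The pivot is at distance d = 0.148 m from the centre of mass.
By the parallel-axis theorem, I = I_cm + md² = 0.02541 + 0.05082 = 0.07623 kg·m².
T = 2π√(I/(mgd)) = 2π√(0.07623/(2.32 × 24.9 × 0.148)) = 0.593 s.

0.593 s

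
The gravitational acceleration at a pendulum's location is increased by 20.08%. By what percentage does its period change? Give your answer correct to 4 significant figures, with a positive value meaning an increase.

-8.743%

T ∝ 1/√g, so T'/T = 1/√(1.2008) = 0.91257.
Percentage change in T = (0.91257 − 1) × 100% = -8.743%.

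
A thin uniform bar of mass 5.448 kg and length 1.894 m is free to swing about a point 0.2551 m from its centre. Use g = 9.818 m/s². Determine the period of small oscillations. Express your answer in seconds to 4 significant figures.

2.395 s

For a physical pendulum T = 2π√(I/(mgd)), with d = 0.25510 m from pivot to centre of mass.
I_cm = mL²/12 = 5.448 × 1.894²/12 = 1.6286 kg·m²; I = I_cm + md² = 1.6286 + 5.448 × 0.25510² = 1.9831 kg·m².
T = 2π√(1.9831/(5.448 × 9.818 × 0.25510)) = 2.395 s.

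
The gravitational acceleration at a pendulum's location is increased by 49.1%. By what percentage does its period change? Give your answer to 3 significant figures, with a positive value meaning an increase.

-18.1%

T ∝ 1/√g, so T'/T = 1/√(1.491) = 0.8190.
Percentage change in T = (0.8190 − 1) × 100% = -18.1%.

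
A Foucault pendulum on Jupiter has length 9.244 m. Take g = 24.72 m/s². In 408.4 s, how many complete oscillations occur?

T = 2π√(L/g) = 2π√(9.244/24.72) = 3.8422 s.
Number of complete oscillations = ⌊408.4/3.8422⌋ = ⌊106.29⌋ = 106.

106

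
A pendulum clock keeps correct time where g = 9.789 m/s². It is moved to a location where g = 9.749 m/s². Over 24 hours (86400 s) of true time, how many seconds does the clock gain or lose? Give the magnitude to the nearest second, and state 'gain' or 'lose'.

The clock's period scales as T ∝ 1/√g, so T'/T = √(9.789/9.749) = 1.00205.
In 86400 s of true time the clock registers 86400/1.00205 = 86223.3 s, so it loses 177 s.

lose 177 s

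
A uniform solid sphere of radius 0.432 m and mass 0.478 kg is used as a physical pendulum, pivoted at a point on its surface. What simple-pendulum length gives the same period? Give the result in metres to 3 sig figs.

The equivalent simple-pendulum length is L_eq = I/(md), where I is about the pivot and d = 0.4320 m.
I_cm = (2/5)mR² = 0.03568 kg·m², so I = I_cm + md² = 0.03568 + 0.08921 = 0.1249 kg·m².
L_eq = 0.1249/(0.478 × 0.4320) = 0.605 m.

0.605 m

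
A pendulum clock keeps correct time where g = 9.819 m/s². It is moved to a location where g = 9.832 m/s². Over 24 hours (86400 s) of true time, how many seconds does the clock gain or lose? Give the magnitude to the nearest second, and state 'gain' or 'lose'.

The clock's period scales as T ∝ 1/√g, so T'/T = √(9.819/9.832) = 0.999339.
In 86400 s of true time the clock registers 86400/0.999339 = 86457.2 s, so it gains 57 s.

gain 57 s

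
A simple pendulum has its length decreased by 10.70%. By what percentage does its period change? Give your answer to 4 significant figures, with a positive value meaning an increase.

T ∝ √L, so T'/T = √(0.89300) = 0.94499.
Percentage change in T = (0.94499 − 1) × 100% = -5.501%.

-5.501%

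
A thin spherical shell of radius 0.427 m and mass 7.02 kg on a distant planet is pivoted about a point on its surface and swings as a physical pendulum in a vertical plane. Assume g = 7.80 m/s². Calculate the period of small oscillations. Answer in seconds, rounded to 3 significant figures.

I_cm = (2/3)mr² = 0.8533 kg·m². The pivot is at distance d = 0.427 m from the centre of mass.
By the parallel-axis theorem, I = I_cm + md² = 0.8533 + 1.280 = 2.133 kg·m².
T = 2π√(I/(mgd)) = 2π√(2.133/(7.02 × 7.80 × 0.427)) = 1.90 s.

1.90 s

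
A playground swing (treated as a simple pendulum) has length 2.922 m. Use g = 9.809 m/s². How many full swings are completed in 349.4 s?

101

T = 2π√(L/g) = 2π√(2.922/9.809) = 3.4293 s.
Number of complete oscillations = ⌊349.4/3.4293⌋ = ⌊101.89⌋ = 101.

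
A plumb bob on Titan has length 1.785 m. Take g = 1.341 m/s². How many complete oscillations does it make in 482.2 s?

T = 2π√(L/g) = 2π√(1.785/1.341) = 7.2491 s.
Number of complete oscillations = ⌊482.2/7.2491⌋ = ⌊66.519⌋ = 66.

66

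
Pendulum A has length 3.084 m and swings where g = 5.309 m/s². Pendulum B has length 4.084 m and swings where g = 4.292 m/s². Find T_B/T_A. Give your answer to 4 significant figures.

T = 2π√(L/g), so T_B/T_A = √((L_B/g_B)/(L_A/g_A)) = √((4.084/4.292)/(3.084/5.309)) = 1.280.

1.280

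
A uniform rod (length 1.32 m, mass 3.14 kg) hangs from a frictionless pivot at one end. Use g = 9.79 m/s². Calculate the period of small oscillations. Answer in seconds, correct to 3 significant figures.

For a physical pendulum T = 2π√(I/(mgd)), with d = 0.6600 m from pivot to centre of mass.
I_cm = mL²/12 = 3.14 × 1.32²/12 = 0.4559 kg·m²; I = I_cm + md² = 0.4559 + 3.14 × 0.6600² = 1.824 kg·m².
T = 2π√(1.824/(3.14 × 9.79 × 0.6600)) = 1.88 s.

1.88 s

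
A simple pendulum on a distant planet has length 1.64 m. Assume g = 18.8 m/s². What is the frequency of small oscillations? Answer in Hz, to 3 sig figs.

T = 2π√(L/g) = 2π√(1.64/18.8) = 1.856 s, so f = 1/T = 0.539 Hz.

0.539 Hz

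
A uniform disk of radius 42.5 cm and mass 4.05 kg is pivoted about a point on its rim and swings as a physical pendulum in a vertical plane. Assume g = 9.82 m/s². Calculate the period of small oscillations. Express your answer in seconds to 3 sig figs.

1.60 s

I_cm = ½mr² = 0.3658 kg·m². The pivot is at distance d = 0.425 m from the centre of mass.
By the parallel-axis theorem, I = I_cm + md² = 0.3658 + 0.7315 = 1.097 kg·m².
T = 2π√(I/(mgd)) = 2π√(1.097/(4.05 × 9.82 × 0.425)) = 1.60 s.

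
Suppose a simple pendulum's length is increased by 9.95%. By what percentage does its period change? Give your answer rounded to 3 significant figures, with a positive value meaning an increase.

4.86%

T ∝ √L, so T'/T = √(1.099) = 1.049.
Percentage change in T = (1.049 − 1) × 100% = 4.86%.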